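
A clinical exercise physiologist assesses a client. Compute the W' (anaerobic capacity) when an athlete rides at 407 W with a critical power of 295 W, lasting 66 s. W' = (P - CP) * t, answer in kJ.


Above-CP power = 112 W
Duration = 66 s
W' = 112 * 66 = 7392 J
Convert: 7392 / 1000 = 7.392 kJ

7.392 kJ


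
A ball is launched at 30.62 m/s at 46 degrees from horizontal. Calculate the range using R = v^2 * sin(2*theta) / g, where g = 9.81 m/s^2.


sin(2 * 46) = sin(92) = 0.999391
v^2 = 30.62^2 = 937.5844
R = 937.5844 * 0.999391 / 9.81
= 95.516 m

95.516 m


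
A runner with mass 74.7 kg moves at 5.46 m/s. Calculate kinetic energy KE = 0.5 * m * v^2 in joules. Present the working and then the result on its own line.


v^2 = 5.46^2 = 29.8116
KE = 0.5 * 74.7 * 29.8116
= 1113.46 J

1113.46 J


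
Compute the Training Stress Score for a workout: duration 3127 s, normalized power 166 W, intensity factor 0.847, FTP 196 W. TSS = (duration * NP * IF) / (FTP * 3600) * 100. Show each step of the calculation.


Product = 3127 * 166 * 0.847 = 439662.454
Base = 196 * 3600 = 705600
TSS = 439662.454 / 705600 * 100 = 62.31

62.31 TSS


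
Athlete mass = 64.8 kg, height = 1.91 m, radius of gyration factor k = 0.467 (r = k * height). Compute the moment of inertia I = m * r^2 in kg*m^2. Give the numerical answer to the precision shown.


r = k * height = 0.467 * 1.91 = 0.89197 m
r^2 = 0.89197^2 = 0.79561
I = 64.8 * 0.79561 = 51.556 kg*m^2

51.556 kg*m^2


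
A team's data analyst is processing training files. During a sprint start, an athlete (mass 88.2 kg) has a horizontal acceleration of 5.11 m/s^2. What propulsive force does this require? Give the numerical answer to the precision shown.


Propulsive force = mass * acceleration
= 88.2 kg * 5.11 m/s^2
= 450.7 N

450.7 N


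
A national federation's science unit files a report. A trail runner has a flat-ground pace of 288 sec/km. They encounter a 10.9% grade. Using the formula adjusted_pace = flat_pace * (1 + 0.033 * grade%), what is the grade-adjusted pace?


Grade factor = 1 + 0.033 * 10.9 = 1.3597
Adjusted = 288 * 1.3597 = 391.59 sec/km

391.59 s/km


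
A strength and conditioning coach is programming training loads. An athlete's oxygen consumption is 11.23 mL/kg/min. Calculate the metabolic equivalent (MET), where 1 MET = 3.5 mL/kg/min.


MET = VO2 / 3.5
= 11.23 / 3.5
= 3.21 METs

3.21 METs


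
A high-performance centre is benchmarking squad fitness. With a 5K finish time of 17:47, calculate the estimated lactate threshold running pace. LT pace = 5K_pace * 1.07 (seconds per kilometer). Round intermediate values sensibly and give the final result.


Race duration = 1067 s for 5 km
Average pace = 1067 / 5 = 213.4 s/km
LT pace = 213.4 * 1.07
= 228.34 s/km

228.34 s/km


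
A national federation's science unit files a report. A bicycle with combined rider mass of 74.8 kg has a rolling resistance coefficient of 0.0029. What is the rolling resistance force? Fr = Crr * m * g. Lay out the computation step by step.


Fr = 0.0029 * 74.8 * 9.81
= 0.21692 * 9.81
= 2.128 N

2.128 N


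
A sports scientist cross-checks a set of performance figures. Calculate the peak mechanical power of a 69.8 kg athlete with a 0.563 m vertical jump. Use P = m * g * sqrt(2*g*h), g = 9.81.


First, sqrt(2gh) = sqrt(2 * 9.81 * 0.563)
= sqrt(11.04606) = 3.323561 m/s
Power = 69.8 * 9.81 * 3.323561 = 2275.77 W

2275.77 W


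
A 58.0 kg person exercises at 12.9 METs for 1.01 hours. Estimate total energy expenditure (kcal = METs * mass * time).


Energy = METs * mass(kg) * time(h)
= 12.9 * 58.0 * 1.01
= 755.68 kcal

755.68 kcal


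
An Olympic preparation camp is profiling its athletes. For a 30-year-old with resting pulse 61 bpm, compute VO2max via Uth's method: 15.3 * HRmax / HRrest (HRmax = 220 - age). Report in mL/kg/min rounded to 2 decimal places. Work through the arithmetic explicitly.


Step 1: HRmax = 220 - 30 = 190 bpm
Step 2: Ratio = 190 / 61 = 3.1148
Step 3: VO2max = 15.3 * 3.1148 = 47.66 mL/kg/min

47.66 mL/kg/min


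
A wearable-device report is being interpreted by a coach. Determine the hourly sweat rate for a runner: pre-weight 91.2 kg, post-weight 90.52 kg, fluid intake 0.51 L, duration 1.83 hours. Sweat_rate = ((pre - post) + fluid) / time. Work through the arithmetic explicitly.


Mass lost = 91.2 - 90.52 = 0.68 kg
Add fluid consumed: 0.68 + 0.51 = 1.19 L total sweat
Sweat rate = 1.19 / 1.83 = 0.65 L/h

0.65 L/h


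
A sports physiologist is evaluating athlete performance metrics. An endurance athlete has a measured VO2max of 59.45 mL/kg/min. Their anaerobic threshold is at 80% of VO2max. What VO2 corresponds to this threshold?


Anaerobic threshold VO2 = VO2max * 80%
= 59.45 * 0.8
= 47.56 mL/kg/min

47.56 mL/kg/min


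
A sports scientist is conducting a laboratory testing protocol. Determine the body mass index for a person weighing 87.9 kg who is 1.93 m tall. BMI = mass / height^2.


BMI = mass / height^2
= 87.9 / 1.93^2
= 87.9 / 3.7249
= 23.6 kg/m^2

23.6 kg/m^2


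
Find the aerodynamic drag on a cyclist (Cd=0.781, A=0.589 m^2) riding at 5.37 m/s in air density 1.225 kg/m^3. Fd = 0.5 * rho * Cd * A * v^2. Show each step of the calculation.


Fd = 0.5 * 1.225 * 0.781 * 0.589 * 5.37^2
= 0.5 * 1.225 * 0.781 * 0.589 * 28.8369
= 8.125 N

8.125 N


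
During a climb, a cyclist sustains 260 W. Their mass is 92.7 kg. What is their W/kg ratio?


Power-to-weight = 260 W / 92.7 kg
= 2.805 W/kg

2.805 W/kg


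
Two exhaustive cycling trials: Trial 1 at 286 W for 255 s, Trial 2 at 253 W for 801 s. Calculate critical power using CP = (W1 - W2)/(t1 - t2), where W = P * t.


W1 = 286 * 255 = 72930 J
W2 = 253 * 801 = 202653 J
CP = (72930 - 202653) / (255 - 801)
= -129723 / -546
= 237.59 W

237.59 W


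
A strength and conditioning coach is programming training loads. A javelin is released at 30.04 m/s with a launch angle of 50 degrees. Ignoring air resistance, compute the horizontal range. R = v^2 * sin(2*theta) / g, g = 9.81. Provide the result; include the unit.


Launch speed squared = 902.4016
sin(2 * 50 deg) = 0.984808
Range = 902.4016 * 0.984808 / 9.81
= 90.59 m

90.59 m


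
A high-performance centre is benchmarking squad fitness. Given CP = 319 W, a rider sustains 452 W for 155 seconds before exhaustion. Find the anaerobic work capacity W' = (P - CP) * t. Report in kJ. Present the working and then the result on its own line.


Excess power = 452 - 319 = 133 W
Work above CP = 133 * 155 = 20615 J
W' = 20.615 kJ

20.615 kJ


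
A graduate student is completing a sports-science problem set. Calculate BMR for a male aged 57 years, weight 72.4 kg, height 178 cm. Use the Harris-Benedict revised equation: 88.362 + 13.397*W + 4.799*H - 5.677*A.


Substituting values:
W term = 13.397 * 72.4 = 969.9428
H term = 4.799 * 178 = 854.222
A term = 5.677 * 57 = 323.589
BMR = 1588.94 kcal/day

1588.94 kcal/day


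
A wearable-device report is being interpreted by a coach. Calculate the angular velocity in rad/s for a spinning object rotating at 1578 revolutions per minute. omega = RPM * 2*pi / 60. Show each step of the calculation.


omega = RPM * 2*pi / 60
= 1578 * 6.28318531 / 60
= 165.248 rad/s

165.248 rad/s


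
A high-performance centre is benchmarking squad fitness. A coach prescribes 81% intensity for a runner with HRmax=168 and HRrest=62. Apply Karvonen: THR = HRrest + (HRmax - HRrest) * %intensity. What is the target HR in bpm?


Heart rate reserve = 168 - 62 = 106
Intensity fraction = 81 / 100 = 0.81
THR = 62 + 106 * 0.81 = 147.86 bpm

147.86 bpm


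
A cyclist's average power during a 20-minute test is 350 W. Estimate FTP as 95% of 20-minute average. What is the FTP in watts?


FTP = 20-min power * 0.95
= 350 * 0.95
= 332.5 W

332.5 W


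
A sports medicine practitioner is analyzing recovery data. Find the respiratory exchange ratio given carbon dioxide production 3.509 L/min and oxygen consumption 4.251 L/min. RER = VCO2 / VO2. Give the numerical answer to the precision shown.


VCO2 = 3.509 L/min
VO2 = 4.251 L/min
RER = 3.509 / 4.251 = 0.8255

0.8255


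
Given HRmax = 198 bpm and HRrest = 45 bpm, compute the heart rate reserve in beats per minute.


Heart rate reserve = maximum HR minus resting HR
HRR = 198 - 45 = 153 bpm

153 bpm


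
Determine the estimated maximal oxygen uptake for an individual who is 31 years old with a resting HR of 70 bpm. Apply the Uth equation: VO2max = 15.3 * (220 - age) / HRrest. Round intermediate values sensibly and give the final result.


HRmax = 220 - 31 = 189
VO2max = 15.3 * (189 / 70)
= 15.3 * 2.7
= 41.31 mL/kg/min

41.31 mL/kg/min


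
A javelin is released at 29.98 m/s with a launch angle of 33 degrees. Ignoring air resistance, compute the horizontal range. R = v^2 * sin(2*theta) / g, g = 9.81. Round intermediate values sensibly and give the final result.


Launch speed squared = 898.8004
sin(2 * 33 deg) = 0.913545
Range = 898.8004 * 0.913545 / 9.81
= 83.7 m

83.7 m


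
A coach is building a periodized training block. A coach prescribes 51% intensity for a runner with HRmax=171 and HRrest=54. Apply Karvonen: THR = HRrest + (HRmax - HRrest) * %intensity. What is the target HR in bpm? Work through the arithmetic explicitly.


Heart rate reserve = 171 - 54 = 117
Intensity fraction = 51 / 100 = 0.51
THR = 54 + 117 * 0.51 = 113.67 bpm

113.67 bpm


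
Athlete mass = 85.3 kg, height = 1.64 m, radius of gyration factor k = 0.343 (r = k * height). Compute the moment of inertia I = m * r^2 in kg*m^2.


r = k * height = 0.343 * 1.64 = 0.56252 m
r^2 = 0.56252^2 = 0.316429
I = 85.3 * 0.316429 = 26.991 kg*m^2

26.991 kg*m^2


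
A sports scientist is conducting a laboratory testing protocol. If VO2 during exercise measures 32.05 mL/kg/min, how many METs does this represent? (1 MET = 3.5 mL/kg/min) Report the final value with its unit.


METs = VO2 / 3.5 = 32.05 / 3.5 = 9.16

9.16 METs


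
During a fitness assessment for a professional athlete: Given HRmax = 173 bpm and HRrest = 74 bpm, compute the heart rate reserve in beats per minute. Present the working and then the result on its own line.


Heart rate reserve = maximum HR minus resting HR
HRR = 173 - 74 = 99 bpm

99 bpm


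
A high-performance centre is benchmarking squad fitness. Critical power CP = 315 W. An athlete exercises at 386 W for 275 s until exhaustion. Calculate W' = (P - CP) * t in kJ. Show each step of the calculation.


P - CP = 386 - 315 = 71 W
W' = 71 * 275 = 19525 J
= 19525 / 1000 = 19.525 kJ

19.525 kJ


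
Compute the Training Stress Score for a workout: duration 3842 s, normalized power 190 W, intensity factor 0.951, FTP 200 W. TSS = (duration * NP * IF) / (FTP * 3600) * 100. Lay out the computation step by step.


Product = 3842 * 190 * 0.951 = 694210.98
Base = 200 * 3600 = 720000
TSS = 694210.98 / 720000 * 100 = 96.42

96.42 TSS


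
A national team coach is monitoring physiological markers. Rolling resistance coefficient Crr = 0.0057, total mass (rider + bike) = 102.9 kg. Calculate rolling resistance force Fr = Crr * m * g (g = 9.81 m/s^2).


Fr = Crr * m * g
= 0.0057 * 102.9 * 9.81
= 5.754 N

5.754 N


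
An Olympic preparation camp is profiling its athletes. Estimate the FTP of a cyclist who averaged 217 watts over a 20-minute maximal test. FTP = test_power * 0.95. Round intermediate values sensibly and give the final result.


FTP = 217 * 0.95 = 206.15 W

206.15 W


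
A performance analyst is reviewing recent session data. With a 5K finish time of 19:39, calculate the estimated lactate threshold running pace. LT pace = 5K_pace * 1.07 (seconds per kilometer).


Race duration = 1179 s for 5 km
Average pace = 1179 / 5 = 235.8 s/km
LT pace = 235.8 * 1.07
= 252.31 s/km

252.31 s/km


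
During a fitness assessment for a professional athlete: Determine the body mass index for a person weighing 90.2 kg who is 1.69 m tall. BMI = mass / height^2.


BMI = mass / height^2
= 90.2 / 1.69^2
= 90.2 / 2.8561
= 31.58 kg/m^2

31.58 kg/m^2


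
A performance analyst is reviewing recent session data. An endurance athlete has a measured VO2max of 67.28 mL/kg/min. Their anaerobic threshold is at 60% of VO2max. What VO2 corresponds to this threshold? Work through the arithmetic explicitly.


Anaerobic threshold VO2 = VO2max * 60%
= 67.28 * 0.6
= 40.37 mL/kg/min

40.37 mL/kg/min


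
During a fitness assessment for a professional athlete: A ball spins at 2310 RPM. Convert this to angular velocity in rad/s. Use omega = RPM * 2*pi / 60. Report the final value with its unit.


omega = 2310 * 2 * pi / 60
= 2310 * 6.28318531 / 60
= 14514.158 / 60
= 241.903 rad/s

241.903 rad/s


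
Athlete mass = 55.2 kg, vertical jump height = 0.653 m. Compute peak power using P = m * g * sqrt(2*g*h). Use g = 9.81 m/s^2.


sqrt(2 * 9.81 * 0.653) = sqrt(12.81186) = 3.579366 m/s
P = 55.2 * 9.81 * 3.579366
= 1938.27 W

1938.27 W


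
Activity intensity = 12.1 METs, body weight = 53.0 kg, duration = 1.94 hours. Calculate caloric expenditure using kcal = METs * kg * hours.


kcal = 12.1 * 53.0 * 1.94
= 641.3 * 1.94
= 1244.12 kcal

1244.12 kcal


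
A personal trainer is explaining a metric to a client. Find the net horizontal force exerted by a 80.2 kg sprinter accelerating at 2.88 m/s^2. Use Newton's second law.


Newton's second law: F = m * a
F = 80.2 * 2.88 = 230.98 N

230.98 N


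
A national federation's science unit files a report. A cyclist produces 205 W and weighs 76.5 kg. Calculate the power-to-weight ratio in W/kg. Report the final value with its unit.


P/W = power / mass
= 205 / 76.5
= 2.68 W/kg

2.68 W/kg


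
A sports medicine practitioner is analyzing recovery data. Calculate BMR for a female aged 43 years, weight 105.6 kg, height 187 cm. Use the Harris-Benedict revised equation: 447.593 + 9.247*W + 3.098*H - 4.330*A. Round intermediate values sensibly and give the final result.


Substituting values:
W term = 9.247 * 105.6 = 976.4832
H term = 3.098 * 187 = 579.326
A term = 4.330 * 43 = 186.19
BMR = 1817.21 kcal/day

1817.21 kcal/day


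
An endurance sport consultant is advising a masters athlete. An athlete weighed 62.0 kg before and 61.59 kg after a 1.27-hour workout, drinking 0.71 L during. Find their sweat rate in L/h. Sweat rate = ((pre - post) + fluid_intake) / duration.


Body mass change = 0.41 kg
Total sweat loss = 0.41 + 0.71 = 1.12 L
Rate = 1.12 / 1.27 = 0.882 L/h

0.882 L/h


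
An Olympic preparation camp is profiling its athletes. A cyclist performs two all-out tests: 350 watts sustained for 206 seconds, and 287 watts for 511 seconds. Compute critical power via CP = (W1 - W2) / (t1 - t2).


W1 = P1 * t1 = 350 * 206 = 72100 J
W2 = P2 * t2 = 287 * 511 = 146657 J
CP = (72100 - 146657) / (206 - 511)
= 244.45 W

244.45 W


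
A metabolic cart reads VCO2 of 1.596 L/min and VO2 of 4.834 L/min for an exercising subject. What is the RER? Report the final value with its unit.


RER = VCO2 / VO2 = 1.596 / 4.834 = 0.3302

0.3302


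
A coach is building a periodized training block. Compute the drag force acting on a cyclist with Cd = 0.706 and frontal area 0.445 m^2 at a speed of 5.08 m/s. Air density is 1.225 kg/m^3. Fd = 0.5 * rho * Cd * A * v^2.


Step 1: v^2 = 25.8064
Step 2: Fd = 0.5 * 1.225 * 0.706 * 0.445 * 25.8064
= 4.966 N

4.966 N


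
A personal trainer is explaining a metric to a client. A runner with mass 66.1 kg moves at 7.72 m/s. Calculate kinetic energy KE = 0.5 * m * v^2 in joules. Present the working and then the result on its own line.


v^2 = 7.72^2 = 59.5984
KE = 0.5 * 66.1 * 59.5984
= 1969.73 J

1969.73 J


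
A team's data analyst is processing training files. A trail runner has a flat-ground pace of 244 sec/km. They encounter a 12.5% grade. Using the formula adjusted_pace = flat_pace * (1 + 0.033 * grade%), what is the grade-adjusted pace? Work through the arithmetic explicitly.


Grade factor = 1 + 0.033 * 12.5 = 1.4125
Adjusted = 244 * 1.4125 = 344.65 sec/km

344.65 s/km


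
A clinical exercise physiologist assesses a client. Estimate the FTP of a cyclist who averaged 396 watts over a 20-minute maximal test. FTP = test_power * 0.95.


FTP = 396 * 0.95 = 376.2 W

376.2 W


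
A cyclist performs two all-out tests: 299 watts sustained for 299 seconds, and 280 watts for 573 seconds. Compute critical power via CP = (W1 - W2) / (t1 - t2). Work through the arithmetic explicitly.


W1 = P1 * t1 = 299 * 299 = 89401 J
W2 = P2 * t2 = 280 * 573 = 160440 J
CP = (89401 - 160440) / (299 - 573)
= 259.27 W

259.27 W


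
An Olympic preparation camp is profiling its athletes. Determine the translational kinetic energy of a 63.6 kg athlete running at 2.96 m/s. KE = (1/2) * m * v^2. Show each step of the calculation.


KE = 0.5 * m * v^2
= 0.5 * 63.6 * 2.96^2
= 0.5 * 63.6 * 8.7616
= 278.62 J

278.62 J


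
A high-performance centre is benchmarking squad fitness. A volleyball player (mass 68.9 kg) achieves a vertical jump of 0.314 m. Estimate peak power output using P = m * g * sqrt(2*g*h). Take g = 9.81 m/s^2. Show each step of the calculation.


2 * g * h = 2 * 9.81 * 0.314 = 6.16068
sqrt(6.16068) = 2.482072 m/s
P = 68.9 * 9.81 * 2.482072 = 1677.65 W

1677.65 W


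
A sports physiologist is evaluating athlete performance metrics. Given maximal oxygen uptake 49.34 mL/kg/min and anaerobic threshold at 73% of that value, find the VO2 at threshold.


Percentage as decimal = 0.73
VO2 at AT = 49.34 * 0.73 = 36.02 mL/kg/min

36.02 mL/kg/min


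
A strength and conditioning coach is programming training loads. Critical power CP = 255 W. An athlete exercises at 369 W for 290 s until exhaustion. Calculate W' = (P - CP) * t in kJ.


P - CP = 369 - 255 = 114 W
W' = 114 * 290 = 33060 J
= 33060 / 1000 = 33.06 kJ

33.06 kJ


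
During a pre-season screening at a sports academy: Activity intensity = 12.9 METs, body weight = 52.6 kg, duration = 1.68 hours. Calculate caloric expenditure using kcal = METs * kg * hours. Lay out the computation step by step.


kcal = 12.9 * 52.6 * 1.68
= 678.54 * 1.68
= 1139.95 kcal

1139.95 kcal


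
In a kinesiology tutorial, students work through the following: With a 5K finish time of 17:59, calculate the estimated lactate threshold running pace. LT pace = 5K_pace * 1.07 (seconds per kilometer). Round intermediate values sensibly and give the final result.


Race duration = 1079 s for 5 km
Average pace = 1079 / 5 = 215.8 s/km
LT pace = 215.8 * 1.07
= 230.91 s/km

230.91 s/km


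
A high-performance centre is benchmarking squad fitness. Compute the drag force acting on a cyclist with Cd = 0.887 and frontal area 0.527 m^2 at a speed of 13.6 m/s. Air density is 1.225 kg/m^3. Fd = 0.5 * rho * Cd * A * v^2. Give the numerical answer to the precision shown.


Step 1: v^2 = 184.96
Step 2: Fd = 0.5 * 1.225 * 0.887 * 0.527 * 184.96
= 52.956 N

52.956 N


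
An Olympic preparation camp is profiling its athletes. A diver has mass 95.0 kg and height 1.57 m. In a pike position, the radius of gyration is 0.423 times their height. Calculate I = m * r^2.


r = 0.423 * 1.57 = 0.66411 m
I = m * r^2 = 95.0 * 0.441042 = 41.899 kg*m^2

41.899 kg*m^2


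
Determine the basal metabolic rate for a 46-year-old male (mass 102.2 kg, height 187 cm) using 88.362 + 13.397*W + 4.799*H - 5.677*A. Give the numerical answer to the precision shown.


BMR = 88.362 + 13.397*102.2 + 4.799*187 - 5.677*46
= 2093.81 kcal/day

2093.81 kcal/day


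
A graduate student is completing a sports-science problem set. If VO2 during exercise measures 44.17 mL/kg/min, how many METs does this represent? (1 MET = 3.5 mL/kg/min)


METs = VO2 / 3.5 = 44.17 / 3.5 = 12.62

12.62 METs


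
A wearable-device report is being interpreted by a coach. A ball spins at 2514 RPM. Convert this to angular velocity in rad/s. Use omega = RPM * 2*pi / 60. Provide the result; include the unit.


omega = 2514 * 2 * pi / 60
= 2514 * 6.28318531 / 60
= 15795.928 / 60
= 263.265 rad/s

263.265 rad/s


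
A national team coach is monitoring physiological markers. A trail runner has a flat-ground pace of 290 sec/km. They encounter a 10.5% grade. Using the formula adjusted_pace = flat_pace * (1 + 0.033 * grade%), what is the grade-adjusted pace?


Grade factor = 1 + 0.033 * 10.5 = 1.3465
Adjusted = 290 * 1.3465 = 390.49 sec/km

390.49 s/km


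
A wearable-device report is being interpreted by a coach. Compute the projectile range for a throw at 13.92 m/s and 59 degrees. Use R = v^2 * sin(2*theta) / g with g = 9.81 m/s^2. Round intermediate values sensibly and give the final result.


Two times the angle = 118 degrees
sin(118) = 0.882948
R = 193.7664 * 0.882948 / 9.81 = 17.44 m

17.44 m


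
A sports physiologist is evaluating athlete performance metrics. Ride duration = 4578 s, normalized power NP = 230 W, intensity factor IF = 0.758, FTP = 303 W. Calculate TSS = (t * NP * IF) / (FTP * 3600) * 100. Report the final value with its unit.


Numerator = 4578 * 230 * 0.758 = 798128.52
Denominator = 303 * 3600 = 1090800
TSS = 798128.52 / 1090800 * 100
= 73.17

73.17 TSS


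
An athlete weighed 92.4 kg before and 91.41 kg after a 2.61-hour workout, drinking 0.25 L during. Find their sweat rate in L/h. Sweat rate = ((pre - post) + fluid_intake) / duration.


Body mass change = 0.99 kg
Total sweat loss = 0.99 + 0.25 = 1.24 L
Rate = 1.24 / 2.61 = 0.475 L/h

0.475 L/h


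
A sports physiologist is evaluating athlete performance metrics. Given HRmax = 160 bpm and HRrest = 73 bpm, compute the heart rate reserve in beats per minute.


Heart rate reserve = maximum HR minus resting HR
HRR = 160 - 73 = 87 bpm

87 bpm


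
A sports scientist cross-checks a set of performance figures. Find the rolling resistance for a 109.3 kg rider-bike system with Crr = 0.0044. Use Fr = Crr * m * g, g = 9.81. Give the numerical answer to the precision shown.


m * g = 109.3 * 9.81 = 1072.233 N
Fr = 0.0044 * 1072.233 = 4.718 N

4.718 N


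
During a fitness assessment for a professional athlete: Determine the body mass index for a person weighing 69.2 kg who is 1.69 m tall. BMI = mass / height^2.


BMI = mass / height^2
= 69.2 / 1.69^2
= 69.2 / 2.8561
= 24.23 kg/m^2

24.23 kg/m^2


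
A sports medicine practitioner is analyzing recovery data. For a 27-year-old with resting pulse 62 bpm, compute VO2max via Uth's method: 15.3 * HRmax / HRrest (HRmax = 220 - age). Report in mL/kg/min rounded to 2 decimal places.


Step 1: HRmax = 220 - 27 = 193 bpm
Step 2: Ratio = 193 / 62 = 3.1129
Step 3: VO2max = 15.3 * 3.1129 = 47.63 mL/kg/min

47.63 mL/kg/min


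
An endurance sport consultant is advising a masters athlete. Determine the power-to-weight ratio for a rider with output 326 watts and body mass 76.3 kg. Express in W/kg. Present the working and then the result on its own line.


P/W = 326 / 76.3 = 4.273 W/kg

4.273 W/kg


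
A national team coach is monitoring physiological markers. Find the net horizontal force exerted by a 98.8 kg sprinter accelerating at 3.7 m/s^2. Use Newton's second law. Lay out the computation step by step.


Newton's second law: F = m * a
F = 98.8 * 3.7 = 365.56 N

365.56 N


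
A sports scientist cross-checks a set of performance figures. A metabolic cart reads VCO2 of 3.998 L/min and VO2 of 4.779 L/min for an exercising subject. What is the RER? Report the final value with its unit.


RER = VCO2 / VO2 = 3.998 / 4.779 = 0.8366

0.8366


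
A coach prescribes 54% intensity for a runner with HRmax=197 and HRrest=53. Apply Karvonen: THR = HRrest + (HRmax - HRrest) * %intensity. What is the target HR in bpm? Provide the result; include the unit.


Heart rate reserve = 197 - 53 = 144
Intensity fraction = 54 / 100 = 0.54
THR = 53 + 144 * 0.54 = 130.76 bpm

130.76 bpm


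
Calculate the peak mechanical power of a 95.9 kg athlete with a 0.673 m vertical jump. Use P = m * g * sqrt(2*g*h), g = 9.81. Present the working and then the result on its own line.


First, sqrt(2gh) = sqrt(2 * 9.81 * 0.673)
= sqrt(13.20426) = 3.633767 m/s
Power = 95.9 * 9.81 * 3.633767 = 3418.57 W

3418.57 W


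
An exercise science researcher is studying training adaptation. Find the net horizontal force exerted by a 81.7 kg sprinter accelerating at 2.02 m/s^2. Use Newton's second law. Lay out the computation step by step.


Newton's second law: F = m * a
F = 81.7 * 2.02 = 165.03 N

165.03 N


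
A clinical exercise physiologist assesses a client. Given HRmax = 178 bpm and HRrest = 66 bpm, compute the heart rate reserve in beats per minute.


Heart rate reserve = maximum HR minus resting HR
HRR = 178 - 66 = 112 bpm

112 bpm


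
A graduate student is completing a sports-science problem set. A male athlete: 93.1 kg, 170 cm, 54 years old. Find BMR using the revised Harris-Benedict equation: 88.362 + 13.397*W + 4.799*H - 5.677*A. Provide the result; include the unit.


Intercept = 88.362
Weight contribution = 13.397 * 93.1 = 1247.2607
Height contribution = 4.799 * 170 = 815.83
Age contribution = 5.677 * 54 = 306.558
BMR = 88.362 + 1247.2607 + 815.83 - 306.558
= 1844.89 kcal/day

1844.89 kcal/day


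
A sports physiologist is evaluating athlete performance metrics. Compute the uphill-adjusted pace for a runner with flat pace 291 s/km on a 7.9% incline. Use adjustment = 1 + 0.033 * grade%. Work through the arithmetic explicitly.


Adjustment factor = 1 + 0.033 * 7.9 = 1.2607
Grade-adjusted pace = 291 * 1.2607 = 366.86 s/km

366.86 s/km


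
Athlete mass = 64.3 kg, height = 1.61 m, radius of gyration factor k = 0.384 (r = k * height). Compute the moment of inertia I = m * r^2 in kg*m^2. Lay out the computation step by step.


r = k * height = 0.384 * 1.61 = 0.61824 m
r^2 = 0.61824^2 = 0.382221
I = 64.3 * 0.382221 = 24.577 kg*m^2

24.577 kg*m^2


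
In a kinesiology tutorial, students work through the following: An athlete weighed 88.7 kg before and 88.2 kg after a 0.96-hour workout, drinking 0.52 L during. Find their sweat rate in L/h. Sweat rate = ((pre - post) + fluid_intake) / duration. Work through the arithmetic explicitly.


Body mass change = 0.5 kg
Total sweat loss = 0.5 + 0.52 = 1.02 L
Rate = 1.02 / 0.96 = 1.063 L/h

1.063 L/h


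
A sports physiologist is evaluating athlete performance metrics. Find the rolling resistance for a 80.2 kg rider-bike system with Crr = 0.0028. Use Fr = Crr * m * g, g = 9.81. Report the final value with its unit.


m * g = 80.2 * 9.81 = 786.762 N
Fr = 0.0028 * 786.762 = 2.203 N

2.203 N


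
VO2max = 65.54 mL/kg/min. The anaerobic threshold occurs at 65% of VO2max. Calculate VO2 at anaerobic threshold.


AT fraction = 65 / 100 = 0.65
AT VO2 = 65.54 * 0.65
= 42.6 mL/kg/min

42.6 mL/kg/min


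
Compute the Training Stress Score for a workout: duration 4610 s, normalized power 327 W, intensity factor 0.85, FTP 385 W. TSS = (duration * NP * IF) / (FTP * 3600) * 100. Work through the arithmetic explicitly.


Product = 4610 * 327 * 0.85 = 1281349.5
Base = 385 * 3600 = 1386000
TSS = 1281349.5 / 1386000 * 100 = 92.45

92.45 TSS


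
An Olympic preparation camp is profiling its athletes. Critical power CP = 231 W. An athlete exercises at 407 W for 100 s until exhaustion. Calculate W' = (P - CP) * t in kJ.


P - CP = 407 - 231 = 176 W
W' = 176 * 100 = 17600 J
= 17600 / 1000 = 17.6 kJ

17.6 kJ


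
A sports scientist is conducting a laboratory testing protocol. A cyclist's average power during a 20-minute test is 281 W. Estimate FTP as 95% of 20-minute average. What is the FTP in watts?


FTP = 20-min power * 0.95
= 281 * 0.95
= 266.95 W

266.95 W


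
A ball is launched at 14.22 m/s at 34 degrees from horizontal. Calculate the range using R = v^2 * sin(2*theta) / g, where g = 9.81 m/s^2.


sin(2 * 34) = sin(68) = 0.927184
v^2 = 14.22^2 = 202.2084
R = 202.2084 * 0.927184 / 9.81
= 19.112 m

19.112 m


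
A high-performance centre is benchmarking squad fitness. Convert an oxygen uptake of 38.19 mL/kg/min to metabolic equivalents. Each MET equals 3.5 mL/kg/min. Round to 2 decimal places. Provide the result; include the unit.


One MET = 3.5 mL/kg/min
Number of METs = 38.19 / 3.5
= 10.91 METs

10.91 METs


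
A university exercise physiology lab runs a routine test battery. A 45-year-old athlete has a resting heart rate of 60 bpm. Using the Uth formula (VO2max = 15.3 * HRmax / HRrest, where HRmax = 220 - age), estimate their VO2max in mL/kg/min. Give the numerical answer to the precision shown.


HRmax = 220 - 45 = 175 bpm
Ratio = HRmax / HRrest = 175 / 60 = 2.9167
VO2max = 15.3 * 2.9167 = 44.63 mL/kg/min

44.63 mL/kg/min


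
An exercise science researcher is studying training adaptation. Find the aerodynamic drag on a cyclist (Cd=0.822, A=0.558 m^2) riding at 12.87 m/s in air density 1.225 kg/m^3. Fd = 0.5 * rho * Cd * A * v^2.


Fd = 0.5 * 1.225 * 0.822 * 0.558 * 12.87^2
= 0.5 * 1.225 * 0.822 * 0.558 * 165.6369
= 46.534 N

46.534 N


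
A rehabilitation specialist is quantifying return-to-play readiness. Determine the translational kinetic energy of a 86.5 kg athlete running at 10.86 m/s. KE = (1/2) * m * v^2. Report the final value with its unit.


KE = 0.5 * m * v^2
= 0.5 * 86.5 * 10.86^2
= 0.5 * 86.5 * 117.9396
= 5100.89 J

5100.89 J


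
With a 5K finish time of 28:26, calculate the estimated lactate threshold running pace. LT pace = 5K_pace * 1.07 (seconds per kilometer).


Race duration = 1706 s for 5 km
Average pace = 1706 / 5 = 341.2 s/km
LT pace = 341.2 * 1.07
= 365.08 s/km

365.08 s/km


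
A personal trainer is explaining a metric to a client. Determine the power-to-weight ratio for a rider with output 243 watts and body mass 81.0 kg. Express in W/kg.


P/W = 243 / 81.0 = 3.0 W/kg

3.0 W/kg


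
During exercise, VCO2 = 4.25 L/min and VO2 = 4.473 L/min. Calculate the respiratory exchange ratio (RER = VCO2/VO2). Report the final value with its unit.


RER = VCO2 / VO2
= 4.25 / 4.473
= 0.9501

0.9501


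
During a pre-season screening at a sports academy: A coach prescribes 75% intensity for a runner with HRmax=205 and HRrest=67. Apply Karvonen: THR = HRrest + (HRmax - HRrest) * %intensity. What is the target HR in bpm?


Heart rate reserve = 205 - 67 = 138
Intensity fraction = 75 / 100 = 0.75
THR = 67 + 138 * 0.75 = 170.5 bpm

170.5 bpm


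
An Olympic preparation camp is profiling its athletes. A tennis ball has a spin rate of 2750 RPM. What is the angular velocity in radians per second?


Convert RPM to rad/s: multiply by 2*pi and divide by 60
omega = 2750 * 2 * pi / 60
= 287.979 rad/s

287.979 rad/s


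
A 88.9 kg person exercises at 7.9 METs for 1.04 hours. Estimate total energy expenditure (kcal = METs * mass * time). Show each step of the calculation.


Energy = METs * mass(kg) * time(h)
= 7.9 * 88.9 * 1.04
= 730.4 kcal

730.4 kcal


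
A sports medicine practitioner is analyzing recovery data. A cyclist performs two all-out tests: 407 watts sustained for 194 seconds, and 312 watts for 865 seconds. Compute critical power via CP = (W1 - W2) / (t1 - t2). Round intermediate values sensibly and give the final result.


W1 = P1 * t1 = 407 * 194 = 78958 J
W2 = P2 * t2 = 312 * 865 = 269880 J
CP = (78958 - 269880) / (194 - 865)
= 284.53 W

284.53 W


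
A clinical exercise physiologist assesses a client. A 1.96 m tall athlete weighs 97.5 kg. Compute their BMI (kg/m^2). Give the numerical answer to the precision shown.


height^2 = 3.8416 m^2
BMI = 97.5 / 3.8416 = 25.38 kg/m^2

25.38 kg/m^2


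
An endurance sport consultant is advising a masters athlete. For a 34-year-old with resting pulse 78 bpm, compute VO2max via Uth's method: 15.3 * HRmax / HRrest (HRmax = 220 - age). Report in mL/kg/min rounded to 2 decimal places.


Step 1: HRmax = 220 - 34 = 186 bpm
Step 2: Ratio = 186 / 78 = 2.3846
Step 3: VO2max = 15.3 * 2.3846 = 36.48 mL/kg/min

36.48 mL/kg/min


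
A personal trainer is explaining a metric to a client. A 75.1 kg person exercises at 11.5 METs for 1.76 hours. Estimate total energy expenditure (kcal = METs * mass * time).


Energy = METs * mass(kg) * time(h)
= 11.5 * 75.1 * 1.76
= 1520.02 kcal

1520.02 kcal


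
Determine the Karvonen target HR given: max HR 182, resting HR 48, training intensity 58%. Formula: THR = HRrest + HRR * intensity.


HRR = HRmax - HRrest = 182 - 48 = 134
THR = 48 + 134 * 0.58
= 125.72 bpm

125.72 bpm


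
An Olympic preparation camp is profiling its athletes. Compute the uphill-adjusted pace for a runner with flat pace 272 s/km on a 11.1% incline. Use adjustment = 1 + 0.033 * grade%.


Adjustment factor = 1 + 0.033 * 11.1 = 1.3663
Grade-adjusted pace = 272 * 1.3663 = 371.63 s/km

371.63 s/km


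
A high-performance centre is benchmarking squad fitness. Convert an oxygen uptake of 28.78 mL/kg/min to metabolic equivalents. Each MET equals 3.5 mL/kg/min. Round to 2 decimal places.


One MET = 3.5 mL/kg/min
Number of METs = 28.78 / 3.5
= 8.22 METs

8.22 METs


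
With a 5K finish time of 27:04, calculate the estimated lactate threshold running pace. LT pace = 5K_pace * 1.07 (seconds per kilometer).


Race duration = 1624 s for 5 km
Average pace = 1624 / 5 = 324.8 s/km
LT pace = 324.8 * 1.07
= 347.54 s/km

347.54 s/km


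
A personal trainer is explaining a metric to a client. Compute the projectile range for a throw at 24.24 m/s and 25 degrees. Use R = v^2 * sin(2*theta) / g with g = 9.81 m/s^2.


Two times the angle = 50 degrees
sin(50) = 0.766044
R = 587.5776 * 0.766044 / 9.81 = 45.883 m

45.883 m


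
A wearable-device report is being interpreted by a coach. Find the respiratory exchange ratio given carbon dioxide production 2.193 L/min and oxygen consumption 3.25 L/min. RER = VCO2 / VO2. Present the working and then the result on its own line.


VCO2 = 2.193 L/min
VO2 = 3.25 L/min
RER = 2.193 / 3.25 = 0.6748

0.6748


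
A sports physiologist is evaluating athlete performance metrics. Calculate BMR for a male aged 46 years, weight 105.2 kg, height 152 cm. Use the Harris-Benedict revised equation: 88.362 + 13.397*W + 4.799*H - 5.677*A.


Substituting values:
W term = 13.397 * 105.2 = 1409.3644
H term = 4.799 * 152 = 729.448
A term = 5.677 * 46 = 261.142
BMR = 1966.03 kcal/day

1966.03 kcal/day


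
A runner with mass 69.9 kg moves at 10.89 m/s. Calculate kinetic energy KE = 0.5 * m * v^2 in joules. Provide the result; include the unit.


v^2 = 10.89^2 = 118.5921
KE = 0.5 * 69.9 * 118.5921
= 4144.79 J

4144.79 J


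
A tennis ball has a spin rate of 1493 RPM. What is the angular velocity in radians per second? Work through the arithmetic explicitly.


Convert RPM to rad/s: multiply by 2*pi and divide by 60
omega = 1493 * 2 * pi / 60
= 156.347 rad/s

156.347 rad/s


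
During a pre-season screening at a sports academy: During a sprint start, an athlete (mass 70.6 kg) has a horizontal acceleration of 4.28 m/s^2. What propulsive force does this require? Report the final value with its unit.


Propulsive force = mass * acceleration
= 70.6 kg * 4.28 m/s^2
= 302.17 N

302.17 N


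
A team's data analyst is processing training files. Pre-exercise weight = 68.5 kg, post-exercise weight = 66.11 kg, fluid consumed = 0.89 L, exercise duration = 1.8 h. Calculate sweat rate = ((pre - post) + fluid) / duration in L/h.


Weight loss = 68.5 - 66.11 = 2.39 kg (approx L)
Total sweat = 2.39 + 0.89 = 3.28 L
Sweat rate = 3.28 / 1.8 = 1.822 L/h

1.822 L/h


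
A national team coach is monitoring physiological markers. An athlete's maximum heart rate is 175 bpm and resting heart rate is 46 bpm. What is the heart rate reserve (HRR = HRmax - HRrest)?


HRR = HRmax - HRrest
= 175 - 46
= 129 bpm

129 bpm


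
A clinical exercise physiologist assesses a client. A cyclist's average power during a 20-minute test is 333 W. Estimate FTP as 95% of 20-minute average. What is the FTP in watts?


FTP = 20-min power * 0.95
= 333 * 0.95
= 316.35 W

316.35 W


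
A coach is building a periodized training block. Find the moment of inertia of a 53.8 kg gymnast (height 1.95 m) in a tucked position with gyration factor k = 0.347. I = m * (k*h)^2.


Radius of gyration = 0.347 * 1.95 = 0.67665 m
I = 53.8 * 0.67665^2
= 53.8 * 0.457855
= 24.633 kg*m^2

24.633 kg*m^2


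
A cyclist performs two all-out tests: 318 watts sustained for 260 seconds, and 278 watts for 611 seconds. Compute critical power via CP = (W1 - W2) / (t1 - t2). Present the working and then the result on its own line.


W1 = P1 * t1 = 318 * 260 = 82680 J
W2 = P2 * t2 = 278 * 611 = 169858 J
CP = (82680 - 169858) / (260 - 611)
= 248.37 W

248.37 W


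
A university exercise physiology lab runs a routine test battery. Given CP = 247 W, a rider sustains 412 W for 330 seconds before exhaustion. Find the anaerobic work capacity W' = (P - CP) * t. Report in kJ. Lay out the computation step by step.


Excess power = 412 - 247 = 165 W
Work above CP = 165 * 330 = 54450 J
W' = 54.45 kJ

54.45 kJ


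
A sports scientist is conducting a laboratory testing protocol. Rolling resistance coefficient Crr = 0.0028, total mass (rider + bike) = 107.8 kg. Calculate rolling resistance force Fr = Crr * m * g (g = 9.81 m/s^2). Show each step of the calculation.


Fr = Crr * m * g
= 0.0028 * 107.8 * 9.81
= 2.961 N

2.961 N


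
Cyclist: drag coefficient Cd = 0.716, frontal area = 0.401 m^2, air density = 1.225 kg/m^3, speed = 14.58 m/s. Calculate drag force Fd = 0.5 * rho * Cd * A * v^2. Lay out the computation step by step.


v^2 = 14.58^2 = 212.5764
Fd = 0.5 * 1.225 * 0.716 * 0.401 * 212.5764
= 37.383 N

37.383 N


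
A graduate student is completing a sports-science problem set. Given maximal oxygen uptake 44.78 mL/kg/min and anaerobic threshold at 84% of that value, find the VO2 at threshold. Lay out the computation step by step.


Percentage as decimal = 0.84
VO2 at AT = 44.78 * 0.84 = 37.62 mL/kg/min

37.62 mL/kg/min


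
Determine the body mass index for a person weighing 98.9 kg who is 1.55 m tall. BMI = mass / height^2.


BMI = mass / height^2
= 98.9 / 1.55^2
= 98.9 / 2.4025
= 41.17 kg/m^2

41.17 kg/m^2


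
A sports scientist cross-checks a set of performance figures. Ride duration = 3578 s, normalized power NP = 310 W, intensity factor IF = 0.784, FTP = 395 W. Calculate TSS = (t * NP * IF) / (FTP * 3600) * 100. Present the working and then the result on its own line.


Numerator = 3578 * 310 * 0.784 = 869597.12
Denominator = 395 * 3600 = 1422000
TSS = 869597.12 / 1422000 * 100
= 61.15

61.15 TSS


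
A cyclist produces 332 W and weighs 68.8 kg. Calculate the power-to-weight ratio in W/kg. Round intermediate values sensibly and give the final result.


P/W = power / mass
= 332 / 68.8
= 4.826 W/kg

4.826 W/kg


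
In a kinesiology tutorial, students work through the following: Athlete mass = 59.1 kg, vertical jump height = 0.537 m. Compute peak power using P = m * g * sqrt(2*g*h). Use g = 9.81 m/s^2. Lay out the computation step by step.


sqrt(2 * 9.81 * 0.537) = sqrt(10.53594) = 3.245911 m/s
P = 59.1 * 9.81 * 3.245911
= 1881.89 W

1881.89 W


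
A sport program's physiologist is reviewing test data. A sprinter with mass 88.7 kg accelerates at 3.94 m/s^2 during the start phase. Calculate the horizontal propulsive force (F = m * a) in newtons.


F = m * a
= 88.7 * 3.94
= 349.48 N

349.48 N


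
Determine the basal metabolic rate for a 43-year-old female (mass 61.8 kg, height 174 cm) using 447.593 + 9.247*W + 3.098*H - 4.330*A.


BMR = 447.593 + 9.247*61.8 + 3.098*174 - 4.330*43
= 1371.92 kcal/day

1371.92 kcal/day


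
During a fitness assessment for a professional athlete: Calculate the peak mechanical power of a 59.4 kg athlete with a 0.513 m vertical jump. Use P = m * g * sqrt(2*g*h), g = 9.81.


First, sqrt(2gh) = sqrt(2 * 9.81 * 0.513)
= sqrt(10.06506) = 3.172548 m/s
Power = 59.4 * 9.81 * 3.172548 = 1848.69 W

1848.69 W


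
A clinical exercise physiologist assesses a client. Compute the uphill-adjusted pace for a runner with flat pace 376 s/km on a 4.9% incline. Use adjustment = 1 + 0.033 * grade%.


Adjustment factor = 1 + 0.033 * 4.9 = 1.1617
Grade-adjusted pace = 376 * 1.1617 = 436.8 s/km

436.8 s/km
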